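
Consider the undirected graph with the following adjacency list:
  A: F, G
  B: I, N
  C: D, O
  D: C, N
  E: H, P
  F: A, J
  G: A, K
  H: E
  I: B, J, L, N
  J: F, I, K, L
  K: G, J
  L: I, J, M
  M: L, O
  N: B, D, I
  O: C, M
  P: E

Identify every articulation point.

Removing E increases the component count from 2 to 3, so E is a cut vertex.
Removing J increases the component count from 2 to 3, so J is a cut vertex.
By contrast removing F leaves 2 components; it is not a cut vertex. No other vertex is a cut vertex either.

E, J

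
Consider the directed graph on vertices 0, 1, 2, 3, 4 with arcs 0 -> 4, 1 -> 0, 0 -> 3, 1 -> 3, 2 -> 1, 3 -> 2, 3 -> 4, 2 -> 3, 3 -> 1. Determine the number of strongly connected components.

2

{0, 1, 2, 3} are all mutually reachable — one SCC of size 4.
{4} is an SCC by itself.
That gives 2 strongly connected components.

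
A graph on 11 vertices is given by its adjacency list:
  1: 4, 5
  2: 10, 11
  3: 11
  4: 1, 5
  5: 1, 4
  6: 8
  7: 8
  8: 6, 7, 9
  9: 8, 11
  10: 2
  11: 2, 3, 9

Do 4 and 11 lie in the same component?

No

The component containing 4 is {1, 4, 5}, and 11 is not in it.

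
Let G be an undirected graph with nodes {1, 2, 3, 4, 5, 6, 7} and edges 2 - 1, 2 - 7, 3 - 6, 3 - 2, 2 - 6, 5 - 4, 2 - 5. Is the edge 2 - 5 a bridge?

Removing 2 - 5 leaves no path between 2 and 5: the component count goes from 1 to 2. So it is a bridge.

Yes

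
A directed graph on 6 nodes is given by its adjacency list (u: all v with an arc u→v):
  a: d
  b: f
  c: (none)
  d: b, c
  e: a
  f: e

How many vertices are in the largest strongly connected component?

5

{a, b, d, e, f} are all mutually reachable — one SCC of size 5.
{c} is an SCC by itself.
The largest has 5 vertices.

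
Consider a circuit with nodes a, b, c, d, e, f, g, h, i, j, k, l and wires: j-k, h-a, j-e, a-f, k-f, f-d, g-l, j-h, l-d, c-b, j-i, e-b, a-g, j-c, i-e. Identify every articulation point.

j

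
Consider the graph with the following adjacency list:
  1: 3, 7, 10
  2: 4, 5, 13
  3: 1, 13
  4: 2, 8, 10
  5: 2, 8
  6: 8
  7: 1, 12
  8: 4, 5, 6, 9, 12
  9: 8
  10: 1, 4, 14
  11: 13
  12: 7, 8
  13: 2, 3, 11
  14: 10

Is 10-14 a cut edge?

Removing 10-14 leaves no path between 10 and 14: the component count goes from 1 to 2. So it is a bridge.

Yes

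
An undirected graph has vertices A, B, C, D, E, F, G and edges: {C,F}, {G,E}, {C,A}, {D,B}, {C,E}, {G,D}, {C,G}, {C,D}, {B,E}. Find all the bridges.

The edges on the cycle G-D-B-E-G are not bridges since each lies on that cycle.
But removing C-F disconnects C from F; removing C-A disconnects C from A — these are bridges.

A-C, C-F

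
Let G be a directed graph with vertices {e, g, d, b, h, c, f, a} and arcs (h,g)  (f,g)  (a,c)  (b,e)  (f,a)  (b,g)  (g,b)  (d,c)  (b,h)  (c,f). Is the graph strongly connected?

There is no directed path from a to d, so the graph is not strongly connected.

No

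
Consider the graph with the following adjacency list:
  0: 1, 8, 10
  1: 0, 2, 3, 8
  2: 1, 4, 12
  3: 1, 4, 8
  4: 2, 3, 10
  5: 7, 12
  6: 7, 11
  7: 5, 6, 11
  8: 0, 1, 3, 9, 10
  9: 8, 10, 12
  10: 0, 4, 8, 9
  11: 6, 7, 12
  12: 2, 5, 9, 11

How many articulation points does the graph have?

Removing 12 increases the component count from 1 to 2, so 12 is a cut vertex.
By contrast removing 2 leaves 1 component; it is not a cut vertex. No other vertex is a cut vertex either.

1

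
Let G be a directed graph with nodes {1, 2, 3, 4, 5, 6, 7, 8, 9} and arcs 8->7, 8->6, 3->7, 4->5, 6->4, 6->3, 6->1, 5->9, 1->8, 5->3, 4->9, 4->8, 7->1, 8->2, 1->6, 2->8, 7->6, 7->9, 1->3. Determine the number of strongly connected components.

2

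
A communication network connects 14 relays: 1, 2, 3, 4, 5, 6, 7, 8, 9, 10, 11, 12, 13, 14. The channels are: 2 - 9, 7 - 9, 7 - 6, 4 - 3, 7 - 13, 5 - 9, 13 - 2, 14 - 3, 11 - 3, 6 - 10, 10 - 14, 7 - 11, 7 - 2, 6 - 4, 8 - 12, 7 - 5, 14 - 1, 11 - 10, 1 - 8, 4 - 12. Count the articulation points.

1

Removing 7 increases the component count from 1 to 2, so 7 is a cut vertex.
By contrast removing 3 leaves 1 component; it is not a cut vertex. No other vertex is a cut vertex either.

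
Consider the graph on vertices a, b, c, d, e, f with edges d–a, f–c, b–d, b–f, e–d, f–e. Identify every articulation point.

d, f

Removing d increases the component count from 1 to 2, so d is a cut vertex.
Removing f increases the component count from 1 to 2, so f is a cut vertex.
By contrast removing b leaves 1 component; it is not a cut vertex. No other vertex is a cut vertex either.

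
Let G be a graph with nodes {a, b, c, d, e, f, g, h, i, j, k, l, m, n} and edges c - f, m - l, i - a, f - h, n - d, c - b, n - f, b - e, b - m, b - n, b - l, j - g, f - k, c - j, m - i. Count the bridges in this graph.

The edges on the cycle b-m-l-b are not bridges since each lies on that cycle.
But removing d - n disconnects d from n; removing f - k disconnects f from k; removing j - c disconnects j from c; removing b - e disconnects b from e — these are bridges.
In total 8 edges are bridges.

8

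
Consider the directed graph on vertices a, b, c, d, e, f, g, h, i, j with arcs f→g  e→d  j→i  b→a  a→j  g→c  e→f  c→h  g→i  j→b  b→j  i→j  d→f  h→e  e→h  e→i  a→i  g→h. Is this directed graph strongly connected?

No

There is no directed path from i to f, so the graph is not strongly connected.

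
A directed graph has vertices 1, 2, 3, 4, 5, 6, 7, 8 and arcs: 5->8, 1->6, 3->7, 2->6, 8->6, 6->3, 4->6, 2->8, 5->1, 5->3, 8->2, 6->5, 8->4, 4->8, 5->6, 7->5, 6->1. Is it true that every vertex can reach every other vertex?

Yes

From 1 we can reach every vertex (1, 2, 3, 4, 5, 6, 7, 8), and every vertex can reach 1 (1, 2, 3, 4, 5, 6, 7, 8). So the whole graph is one strongly connected component.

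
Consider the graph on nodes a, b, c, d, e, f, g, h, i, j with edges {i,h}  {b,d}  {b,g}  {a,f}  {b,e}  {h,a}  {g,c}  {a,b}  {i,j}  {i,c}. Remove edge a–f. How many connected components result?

2

Before removal there is 1 component.
a–f is a bridge — removing it separates a's side from f's side.
After removal: 2 components.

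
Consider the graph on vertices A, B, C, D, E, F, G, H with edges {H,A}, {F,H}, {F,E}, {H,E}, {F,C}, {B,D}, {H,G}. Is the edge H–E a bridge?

No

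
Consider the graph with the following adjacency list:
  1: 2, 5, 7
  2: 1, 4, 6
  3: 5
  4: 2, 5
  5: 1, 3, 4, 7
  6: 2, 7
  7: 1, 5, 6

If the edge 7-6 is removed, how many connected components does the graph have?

1

7 and 6 are still connected via 7-1-2-6, so the component count stays at 1.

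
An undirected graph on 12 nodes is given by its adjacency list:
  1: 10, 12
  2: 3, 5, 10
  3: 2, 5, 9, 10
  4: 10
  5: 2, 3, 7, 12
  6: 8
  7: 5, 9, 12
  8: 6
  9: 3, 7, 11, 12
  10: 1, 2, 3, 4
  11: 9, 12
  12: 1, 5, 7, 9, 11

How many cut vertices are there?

1

Removing 10 increases the component count from 2 to 3, so 10 is a cut vertex.
By contrast removing 7 leaves 2 components; it is not a cut vertex. No other vertex is a cut vertex either.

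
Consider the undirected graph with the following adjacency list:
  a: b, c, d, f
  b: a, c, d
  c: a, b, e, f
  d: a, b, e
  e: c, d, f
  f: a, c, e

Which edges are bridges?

The edges on the cycle a-c-e-d-b-a are not bridges since each lies on that cycle.
Every edge lies on some cycle, so there are no bridges.

none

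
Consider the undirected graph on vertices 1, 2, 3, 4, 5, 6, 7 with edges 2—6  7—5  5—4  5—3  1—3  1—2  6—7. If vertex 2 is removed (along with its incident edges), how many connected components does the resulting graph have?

1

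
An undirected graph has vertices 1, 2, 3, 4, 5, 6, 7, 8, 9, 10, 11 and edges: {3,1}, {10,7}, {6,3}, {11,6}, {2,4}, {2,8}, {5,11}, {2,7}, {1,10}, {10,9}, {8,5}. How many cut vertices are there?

2

Removing 2 increases the component count from 1 to 2, so 2 is a cut vertex.
Removing 10 increases the component count from 1 to 2, so 10 is a cut vertex.
By contrast removing 11 leaves 1 component; it is not a cut vertex. No other vertex is a cut vertex either.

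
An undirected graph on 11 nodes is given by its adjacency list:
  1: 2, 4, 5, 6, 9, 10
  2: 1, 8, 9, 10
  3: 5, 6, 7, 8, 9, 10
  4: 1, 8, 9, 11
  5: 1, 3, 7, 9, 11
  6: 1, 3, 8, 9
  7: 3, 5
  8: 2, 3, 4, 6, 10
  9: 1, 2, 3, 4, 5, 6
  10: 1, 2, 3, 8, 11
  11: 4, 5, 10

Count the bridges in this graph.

0

The edges on the cycle 6-8-3-10-2-1-6 are not bridges since each lies on that cycle.
Every edge lies on some cycle, so there are no bridges.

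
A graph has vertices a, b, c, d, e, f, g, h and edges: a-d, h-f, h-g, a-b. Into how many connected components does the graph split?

4

e is isolated — a component by itself.
c is isolated — a component by itself.
Starting from f we can reach f, g, h. That is one component of size 3.
Starting from a we can reach a, b, d. That is one component of size 3.
Total: 4 components.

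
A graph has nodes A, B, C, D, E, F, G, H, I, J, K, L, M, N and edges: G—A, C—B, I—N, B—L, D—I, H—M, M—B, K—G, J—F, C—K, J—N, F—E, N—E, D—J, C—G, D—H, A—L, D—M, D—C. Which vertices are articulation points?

D

Removing D increases the component count from 1 to 2, so D is a cut vertex.
By contrast removing L leaves 1 component; it is not a cut vertex. No other vertex is a cut vertex either.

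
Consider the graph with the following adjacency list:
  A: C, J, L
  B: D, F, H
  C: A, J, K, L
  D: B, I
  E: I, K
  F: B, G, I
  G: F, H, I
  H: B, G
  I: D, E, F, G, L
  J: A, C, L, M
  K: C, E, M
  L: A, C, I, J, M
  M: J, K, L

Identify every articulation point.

I

Removing I increases the component count from 1 to 2, so I is a cut vertex.
By contrast removing D leaves 1 component; it is not a cut vertex. No other vertex is a cut vertex either.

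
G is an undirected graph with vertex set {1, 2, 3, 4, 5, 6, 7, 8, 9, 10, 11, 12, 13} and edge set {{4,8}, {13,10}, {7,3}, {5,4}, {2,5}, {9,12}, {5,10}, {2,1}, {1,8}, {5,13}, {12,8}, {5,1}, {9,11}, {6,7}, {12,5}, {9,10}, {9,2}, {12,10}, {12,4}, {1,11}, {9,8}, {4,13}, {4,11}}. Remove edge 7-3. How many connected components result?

Before removal there are 2 components.
7-3 is a bridge — removing it separates 7's side from 3's side.
After removal: 3 components.

3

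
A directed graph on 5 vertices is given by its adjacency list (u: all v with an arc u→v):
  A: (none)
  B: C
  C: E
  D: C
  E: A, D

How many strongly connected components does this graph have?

3

{C, D, E} are all mutually reachable — one SCC of size 3.
{A} is an SCC by itself.
{B} is an SCC by itself.
That gives 3 strongly connected components.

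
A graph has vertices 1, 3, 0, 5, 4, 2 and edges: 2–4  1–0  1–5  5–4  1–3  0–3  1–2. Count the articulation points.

Removing 1 increases the component count from 1 to 2, so 1 is a cut vertex.
By contrast removing 4 leaves 1 component; it is not a cut vertex. No other vertex is a cut vertex either.

1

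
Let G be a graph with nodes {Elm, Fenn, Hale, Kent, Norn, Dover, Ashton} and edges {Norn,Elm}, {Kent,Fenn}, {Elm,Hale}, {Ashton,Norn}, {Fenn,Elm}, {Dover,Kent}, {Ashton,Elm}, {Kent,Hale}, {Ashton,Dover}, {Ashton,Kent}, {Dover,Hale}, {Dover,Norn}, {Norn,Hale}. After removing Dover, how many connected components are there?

With Dover gone, the remaining components are: {Elm, Fenn, Hale, Kent, Norn, Ashton}.
That is 1 component.

1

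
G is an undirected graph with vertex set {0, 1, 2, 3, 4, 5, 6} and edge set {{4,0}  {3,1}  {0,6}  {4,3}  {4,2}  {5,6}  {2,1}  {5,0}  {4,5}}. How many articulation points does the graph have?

1

Removing 4 increases the component count from 1 to 2, so 4 is a cut vertex.
By contrast removing 6 leaves 1 component; it is not a cut vertex. No other vertex is a cut vertex either.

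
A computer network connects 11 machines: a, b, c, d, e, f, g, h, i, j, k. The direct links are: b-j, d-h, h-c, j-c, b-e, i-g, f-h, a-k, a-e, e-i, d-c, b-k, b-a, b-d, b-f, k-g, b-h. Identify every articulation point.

Removing b increases the component count from 1 to 2, so b is a cut vertex.
By contrast removing e leaves 1 component; it is not a cut vertex. No other vertex is a cut vertex either.

b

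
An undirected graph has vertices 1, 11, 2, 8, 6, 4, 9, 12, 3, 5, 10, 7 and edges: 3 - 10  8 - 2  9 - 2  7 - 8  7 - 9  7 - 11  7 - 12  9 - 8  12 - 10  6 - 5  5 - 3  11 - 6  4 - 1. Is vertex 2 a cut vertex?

No

Deleting 2 leaves 2 components (was 2), so 2 is not a cut vertex.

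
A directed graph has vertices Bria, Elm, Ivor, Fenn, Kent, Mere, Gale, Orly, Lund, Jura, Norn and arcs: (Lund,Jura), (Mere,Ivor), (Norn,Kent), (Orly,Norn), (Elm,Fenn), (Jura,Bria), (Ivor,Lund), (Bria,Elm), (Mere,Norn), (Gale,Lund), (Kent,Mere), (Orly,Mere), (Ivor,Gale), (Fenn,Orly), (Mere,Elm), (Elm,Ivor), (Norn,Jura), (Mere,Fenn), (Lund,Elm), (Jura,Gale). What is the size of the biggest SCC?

11

{Elm, Bria, Fenn, Gale, Ivor, Jura, Kent, Lund, Mere, Norn, Orly} are all mutually reachable — one SCC of size 11.
The largest has 11 vertices.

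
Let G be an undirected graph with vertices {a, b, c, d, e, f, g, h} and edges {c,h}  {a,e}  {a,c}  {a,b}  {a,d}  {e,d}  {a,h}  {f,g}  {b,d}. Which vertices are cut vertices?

Removing a increases the component count from 2 to 3, so a is a cut vertex.
By contrast removing f leaves 2 components; it is not a cut vertex. No other vertex is a cut vertex either.

a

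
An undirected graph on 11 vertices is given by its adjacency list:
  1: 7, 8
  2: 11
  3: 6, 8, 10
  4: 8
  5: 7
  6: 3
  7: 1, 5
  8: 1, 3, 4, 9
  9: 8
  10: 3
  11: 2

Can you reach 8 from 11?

No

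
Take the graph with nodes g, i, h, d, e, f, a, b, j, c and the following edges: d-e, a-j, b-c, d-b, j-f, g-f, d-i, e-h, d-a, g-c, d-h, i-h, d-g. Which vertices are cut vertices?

Removing d increases the component count from 1 to 2, so d is a cut vertex.
By contrast removing g leaves 1 component; it is not a cut vertex. No other vertex is a cut vertex either.

d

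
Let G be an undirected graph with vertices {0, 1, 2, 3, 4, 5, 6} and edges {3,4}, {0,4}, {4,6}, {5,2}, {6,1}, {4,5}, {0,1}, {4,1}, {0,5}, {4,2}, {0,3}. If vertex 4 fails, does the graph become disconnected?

No

Deleting 4 leaves 1 component (was 1) (its neighbors 0, 1, 2, 3, 5, 6 remain connected to each other), so 4 is not a cut vertex.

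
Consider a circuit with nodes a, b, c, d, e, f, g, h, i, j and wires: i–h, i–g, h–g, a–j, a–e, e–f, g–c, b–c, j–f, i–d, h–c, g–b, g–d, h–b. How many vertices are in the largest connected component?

6

Starting from a we can reach a, e, f, j. That is one component of size 4.
Starting from b we can reach b, c, d, g, h, i. That is one component of size 6.
The largest has 6 vertices.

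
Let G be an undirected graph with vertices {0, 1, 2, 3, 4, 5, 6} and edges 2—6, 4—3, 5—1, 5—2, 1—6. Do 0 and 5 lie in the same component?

No

The component containing 0 is {0}, and 5 is not in it.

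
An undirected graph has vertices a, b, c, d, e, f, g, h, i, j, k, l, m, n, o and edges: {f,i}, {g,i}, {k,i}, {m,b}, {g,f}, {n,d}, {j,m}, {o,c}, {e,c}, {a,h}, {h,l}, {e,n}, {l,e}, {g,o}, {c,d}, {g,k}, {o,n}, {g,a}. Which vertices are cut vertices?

g, m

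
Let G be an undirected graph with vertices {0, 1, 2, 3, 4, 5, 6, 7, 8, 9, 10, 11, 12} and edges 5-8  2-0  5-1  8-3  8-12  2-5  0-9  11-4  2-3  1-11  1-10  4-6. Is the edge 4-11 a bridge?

Yes

Removing 4-11 leaves no path between 4 and 11: the component count goes from 2 to 3. So it is a bridge.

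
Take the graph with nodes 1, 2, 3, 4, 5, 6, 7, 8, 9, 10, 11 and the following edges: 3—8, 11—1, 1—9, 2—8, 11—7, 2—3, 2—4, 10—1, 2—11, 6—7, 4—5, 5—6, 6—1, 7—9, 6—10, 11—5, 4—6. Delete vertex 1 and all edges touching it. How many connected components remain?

With 1 gone, the remaining components are: {2, 3, 4, 5, 6, 7, 8, 9, 10, 11}.
That is 1 component.

1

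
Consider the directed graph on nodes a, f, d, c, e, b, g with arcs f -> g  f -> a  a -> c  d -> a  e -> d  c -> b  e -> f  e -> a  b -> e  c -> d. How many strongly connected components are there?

{a, b, c, d, e, f} are all mutually reachable — one SCC of size 6.
{g} is an SCC by itself.
That gives 2 strongly connected components.

2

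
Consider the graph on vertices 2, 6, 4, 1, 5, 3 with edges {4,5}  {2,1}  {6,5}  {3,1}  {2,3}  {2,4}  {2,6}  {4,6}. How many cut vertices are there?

1

Removing 2 increases the component count from 1 to 2, so 2 is a cut vertex.
By contrast removing 6 leaves 1 component; it is not a cut vertex. No other vertex is a cut vertex either.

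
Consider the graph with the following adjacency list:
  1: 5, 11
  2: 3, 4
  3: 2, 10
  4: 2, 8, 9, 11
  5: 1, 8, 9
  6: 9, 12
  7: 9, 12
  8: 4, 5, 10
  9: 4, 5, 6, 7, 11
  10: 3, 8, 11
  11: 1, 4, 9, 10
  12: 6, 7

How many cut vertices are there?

Removing 9 increases the component count from 1 to 2, so 9 is a cut vertex.
By contrast removing 6 leaves 1 component; it is not a cut vertex. No other vertex is a cut vertex either.

1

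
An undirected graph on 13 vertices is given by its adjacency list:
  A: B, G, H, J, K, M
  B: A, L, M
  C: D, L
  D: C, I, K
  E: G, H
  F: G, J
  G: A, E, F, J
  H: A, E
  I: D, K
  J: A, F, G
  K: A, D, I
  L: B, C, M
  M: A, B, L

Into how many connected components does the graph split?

1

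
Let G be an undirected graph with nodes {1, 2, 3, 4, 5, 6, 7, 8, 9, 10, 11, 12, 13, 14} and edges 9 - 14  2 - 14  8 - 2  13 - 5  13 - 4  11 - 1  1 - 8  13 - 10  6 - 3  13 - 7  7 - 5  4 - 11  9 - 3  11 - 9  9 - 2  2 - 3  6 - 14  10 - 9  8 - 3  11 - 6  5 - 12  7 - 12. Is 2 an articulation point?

No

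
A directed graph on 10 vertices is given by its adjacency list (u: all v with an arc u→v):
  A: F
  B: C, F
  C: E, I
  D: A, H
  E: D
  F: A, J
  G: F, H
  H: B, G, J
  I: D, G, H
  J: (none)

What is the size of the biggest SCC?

7

{B, C, D, E, G, H, I} are all mutually reachable — one SCC of size 7.
{A, F} are all mutually reachable — one SCC of size 2.
{J} is an SCC by itself.
The largest has 7 vertices.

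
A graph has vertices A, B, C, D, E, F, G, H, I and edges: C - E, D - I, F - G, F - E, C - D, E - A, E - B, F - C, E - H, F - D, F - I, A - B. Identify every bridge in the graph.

The edges on the cycle F-C-E-F are not bridges since each lies on that cycle.
But removing G - F disconnects G from F; removing E - H disconnects E from H — these are bridges.

E-H, F-G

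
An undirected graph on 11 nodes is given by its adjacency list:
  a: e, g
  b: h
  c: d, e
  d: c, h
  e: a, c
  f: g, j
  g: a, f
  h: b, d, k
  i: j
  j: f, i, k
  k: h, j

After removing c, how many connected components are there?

1

With c gone, the remaining components are: {a, b, d, e, f, g, h, i, j, k}.
That is 1 component.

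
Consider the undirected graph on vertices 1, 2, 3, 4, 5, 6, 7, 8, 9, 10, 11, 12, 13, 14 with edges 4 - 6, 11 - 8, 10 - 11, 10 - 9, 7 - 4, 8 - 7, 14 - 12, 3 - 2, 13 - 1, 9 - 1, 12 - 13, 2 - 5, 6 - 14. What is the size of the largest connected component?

11

Starting from 2 we can reach 2, 3, 5. That is one component of size 3.
Starting from 1 we can reach 1, 4, 6, 7, 8, 9, 10, 11, 12, 13, 14. That is one component of size 11.
The largest has 11 vertices.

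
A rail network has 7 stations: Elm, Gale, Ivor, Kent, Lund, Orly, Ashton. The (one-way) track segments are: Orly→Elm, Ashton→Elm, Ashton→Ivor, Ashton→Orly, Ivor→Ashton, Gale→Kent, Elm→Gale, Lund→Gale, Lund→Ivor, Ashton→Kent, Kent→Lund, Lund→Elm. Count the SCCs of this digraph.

{Elm, Gale, Ivor, Kent, Lund, Orly, Ashton} are all mutually reachable — one SCC of size 7.
That gives 1 strongly connected component.

1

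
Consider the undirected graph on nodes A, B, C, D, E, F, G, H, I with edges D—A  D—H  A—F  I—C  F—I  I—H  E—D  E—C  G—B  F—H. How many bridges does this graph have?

1

The edges on the cycle D-A-F-I-H-D are not bridges since each lies on that cycle.
But removing B—G disconnects B from G — this is a bridge.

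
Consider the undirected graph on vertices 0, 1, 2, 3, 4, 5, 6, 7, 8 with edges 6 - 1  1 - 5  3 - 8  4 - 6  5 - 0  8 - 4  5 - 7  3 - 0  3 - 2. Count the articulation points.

Removing 3 increases the component count from 1 to 2, so 3 is a cut vertex.
Removing 5 increases the component count from 1 to 2, so 5 is a cut vertex.
By contrast removing 1 leaves 1 component; it is not a cut vertex. No other vertex is a cut vertex either.

2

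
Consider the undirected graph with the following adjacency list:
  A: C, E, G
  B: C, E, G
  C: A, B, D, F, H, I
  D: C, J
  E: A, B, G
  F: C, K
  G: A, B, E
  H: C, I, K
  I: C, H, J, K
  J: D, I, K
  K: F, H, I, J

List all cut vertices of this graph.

C

Removing C increases the component count from 1 to 2, so C is a cut vertex.
By contrast removing D leaves 1 component; it is not a cut vertex. No other vertex is a cut vertex either.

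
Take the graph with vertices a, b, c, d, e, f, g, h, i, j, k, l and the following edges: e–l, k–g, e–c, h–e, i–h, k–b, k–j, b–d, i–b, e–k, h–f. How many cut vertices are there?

4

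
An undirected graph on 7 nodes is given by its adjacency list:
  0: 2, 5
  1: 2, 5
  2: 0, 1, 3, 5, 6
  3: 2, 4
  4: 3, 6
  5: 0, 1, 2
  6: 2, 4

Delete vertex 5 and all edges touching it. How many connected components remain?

1

With 5 gone, the remaining components are: {0, 1, 2, 3, 4, 6}.
That is 1 component.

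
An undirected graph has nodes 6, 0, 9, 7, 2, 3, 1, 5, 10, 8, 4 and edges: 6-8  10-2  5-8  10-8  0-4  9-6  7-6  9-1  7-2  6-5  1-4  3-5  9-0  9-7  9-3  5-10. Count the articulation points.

Removing 9 increases the component count from 1 to 2, so 9 is a cut vertex.
By contrast removing 10 leaves 1 component; it is not a cut vertex. No other vertex is a cut vertex either.

1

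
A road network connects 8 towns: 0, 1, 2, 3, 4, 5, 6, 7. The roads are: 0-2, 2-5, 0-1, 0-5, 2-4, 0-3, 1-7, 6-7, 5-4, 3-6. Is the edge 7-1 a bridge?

No

After removing 7-1, the path 7-6-3-0-1 still connects them, so the edge is not a bridge.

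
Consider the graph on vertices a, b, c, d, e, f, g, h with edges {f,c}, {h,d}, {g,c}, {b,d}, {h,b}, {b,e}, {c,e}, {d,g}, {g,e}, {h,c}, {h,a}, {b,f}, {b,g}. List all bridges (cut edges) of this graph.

The edges on the cycle h-b-d-h are not bridges since each lies on that cycle.
But removing h—a disconnects h from a — this is a bridge.

a-h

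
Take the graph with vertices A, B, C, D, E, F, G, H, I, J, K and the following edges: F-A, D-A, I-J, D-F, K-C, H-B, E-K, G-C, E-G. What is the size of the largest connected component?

4

Starting from I we can reach I, J. That is one component of size 2.
Starting from B we can reach B, H. That is one component of size 2.
Starting from A we can reach A, D, F. That is one component of size 3.
Starting from C we can reach C, E, G, K. That is one component of size 4.
The largest has 4 vertices.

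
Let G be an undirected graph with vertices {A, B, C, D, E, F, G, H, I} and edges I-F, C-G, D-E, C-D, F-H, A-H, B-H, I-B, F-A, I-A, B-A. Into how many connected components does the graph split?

2

Starting from C we can reach C, D, E, G. That is one component of size 4.
Starting from A we can reach A, B, F, H, I. That is one component of size 5.
Total: 2 components.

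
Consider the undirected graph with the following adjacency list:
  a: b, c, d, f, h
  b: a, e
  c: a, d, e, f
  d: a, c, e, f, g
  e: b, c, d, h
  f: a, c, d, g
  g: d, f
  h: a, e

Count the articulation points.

Removing e, for instance, still leaves 1 component. No single vertex removal increases the component count — the graph has no articulation points.

0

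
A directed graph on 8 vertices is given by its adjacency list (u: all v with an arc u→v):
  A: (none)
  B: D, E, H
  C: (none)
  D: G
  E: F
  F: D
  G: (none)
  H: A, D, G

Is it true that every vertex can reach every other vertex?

No

There is no directed path from H to C, so the graph is not strongly connected.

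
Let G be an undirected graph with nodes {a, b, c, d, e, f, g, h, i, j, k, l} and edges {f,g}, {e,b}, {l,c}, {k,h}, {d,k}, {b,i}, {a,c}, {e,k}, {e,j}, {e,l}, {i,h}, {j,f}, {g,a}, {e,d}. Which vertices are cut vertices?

e

Removing e increases the component count from 1 to 2, so e is a cut vertex.
By contrast removing f leaves 1 component; it is not a cut vertex. No other vertex is a cut vertex either.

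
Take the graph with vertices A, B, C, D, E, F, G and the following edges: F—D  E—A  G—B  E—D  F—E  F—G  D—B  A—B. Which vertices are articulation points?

none

Removing E, for instance, still leaves 2 components. No single vertex removal increases the component count — the graph has no articulation points.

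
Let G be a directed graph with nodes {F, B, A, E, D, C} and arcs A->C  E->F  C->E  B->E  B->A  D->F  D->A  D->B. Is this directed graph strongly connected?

No

There is no directed path from B to D, so the graph is not strongly connected.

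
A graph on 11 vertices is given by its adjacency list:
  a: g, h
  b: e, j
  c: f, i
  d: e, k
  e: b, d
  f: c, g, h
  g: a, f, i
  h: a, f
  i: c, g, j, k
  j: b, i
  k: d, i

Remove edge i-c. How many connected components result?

i and c are still connected via i-g-f-c, so the component count stays at 1.

1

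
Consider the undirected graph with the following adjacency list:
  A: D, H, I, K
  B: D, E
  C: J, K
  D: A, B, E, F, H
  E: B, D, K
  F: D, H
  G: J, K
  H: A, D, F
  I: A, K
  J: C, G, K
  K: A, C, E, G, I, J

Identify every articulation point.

K

Removing K increases the component count from 1 to 2, so K is a cut vertex.
By contrast removing I leaves 1 component; it is not a cut vertex. No other vertex is a cut vertex either.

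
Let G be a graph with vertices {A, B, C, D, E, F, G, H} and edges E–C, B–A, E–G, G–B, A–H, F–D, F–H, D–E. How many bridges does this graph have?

1

The edges on the cycle F-D-E-G-B-A-H-F are not bridges since each lies on that cycle.
But removing E–C disconnects E from C — this is a bridge.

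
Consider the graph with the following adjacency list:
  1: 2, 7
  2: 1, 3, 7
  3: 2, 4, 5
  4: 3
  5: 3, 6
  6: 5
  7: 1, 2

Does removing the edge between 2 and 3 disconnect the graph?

Removing 2-3 leaves no path between 2 and 3: the component count goes from 1 to 2. So it is a bridge.

Yes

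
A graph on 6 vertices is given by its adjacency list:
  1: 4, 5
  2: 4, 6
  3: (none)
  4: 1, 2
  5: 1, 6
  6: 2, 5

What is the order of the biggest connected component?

5

3 is isolated — a component by itself.
Starting from 1 we can reach 1, 2, 4, 5, 6. That is one component of size 5.
The largest has 5 vertices.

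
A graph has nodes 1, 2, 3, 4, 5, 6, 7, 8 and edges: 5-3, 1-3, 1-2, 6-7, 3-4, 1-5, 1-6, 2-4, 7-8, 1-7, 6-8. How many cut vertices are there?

1

Removing 1 increases the component count from 1 to 2, so 1 is a cut vertex.
By contrast removing 8 leaves 1 component; it is not a cut vertex. No other vertex is a cut vertex either.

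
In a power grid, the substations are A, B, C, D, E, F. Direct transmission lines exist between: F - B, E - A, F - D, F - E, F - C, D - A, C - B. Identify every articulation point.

Removing F increases the component count from 1 to 2, so F is a cut vertex.
By contrast removing A leaves 1 component; it is not a cut vertex. No other vertex is a cut vertex either.

F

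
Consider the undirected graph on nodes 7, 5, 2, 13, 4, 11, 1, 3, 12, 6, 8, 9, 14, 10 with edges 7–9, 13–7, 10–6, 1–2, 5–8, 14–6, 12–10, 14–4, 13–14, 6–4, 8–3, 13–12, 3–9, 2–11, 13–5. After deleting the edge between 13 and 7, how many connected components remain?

13 and 7 are still connected via 13-5-8-3-9-7, so the component count stays at 2.

2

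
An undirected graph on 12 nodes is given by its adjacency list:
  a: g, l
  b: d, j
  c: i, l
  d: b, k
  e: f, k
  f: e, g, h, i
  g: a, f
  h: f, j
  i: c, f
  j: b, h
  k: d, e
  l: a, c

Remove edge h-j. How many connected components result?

h and j are still connected via h-f-e-k-d-b-j, so the component count stays at 1.

1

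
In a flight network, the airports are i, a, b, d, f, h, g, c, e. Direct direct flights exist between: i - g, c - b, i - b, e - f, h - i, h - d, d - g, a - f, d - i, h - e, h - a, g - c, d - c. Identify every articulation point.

Removing h increases the component count from 1 to 2, so h is a cut vertex.
By contrast removing a leaves 1 component; it is not a cut vertex. No other vertex is a cut vertex either.

h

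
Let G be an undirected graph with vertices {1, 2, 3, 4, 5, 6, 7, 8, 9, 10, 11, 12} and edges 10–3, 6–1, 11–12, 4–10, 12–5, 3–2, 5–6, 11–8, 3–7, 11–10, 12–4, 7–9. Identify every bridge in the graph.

The edges on the cycle 11-12-4-10-11 are not bridges since each lies on that cycle.
But removing 12–5 disconnects 12 from 5; removing 5–6 disconnects 5 from 6; removing 10–3 disconnects 10 from 3; removing 7–3 disconnects 7 from 3 — these are bridges.
In total 8 edges are bridges.

1-6, 10-3, 11-8, 12-5, 2-3, 3-7, 5-6, 7-9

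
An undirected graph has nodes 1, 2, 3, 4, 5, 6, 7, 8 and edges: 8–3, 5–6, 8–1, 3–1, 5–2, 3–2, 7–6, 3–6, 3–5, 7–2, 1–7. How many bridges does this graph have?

0

The edges on the cycle 3-1-7-2-3 are not bridges since each lies on that cycle.
Every edge lies on some cycle, so there are no bridges.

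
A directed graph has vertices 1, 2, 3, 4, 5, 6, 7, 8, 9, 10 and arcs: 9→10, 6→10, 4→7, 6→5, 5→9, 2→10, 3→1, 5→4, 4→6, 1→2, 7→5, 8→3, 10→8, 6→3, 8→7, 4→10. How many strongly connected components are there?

1

{1, 2, 3, 4, 5, 6, 7, 8, 9, 10} are all mutually reachable — one SCC of size 10.
That gives 1 strongly connected component.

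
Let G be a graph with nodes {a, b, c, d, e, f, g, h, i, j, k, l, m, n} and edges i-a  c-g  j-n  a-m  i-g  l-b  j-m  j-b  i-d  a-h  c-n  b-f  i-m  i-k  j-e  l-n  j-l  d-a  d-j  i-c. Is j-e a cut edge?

Yes

Removing j-e leaves no path between j and e: the component count goes from 1 to 2. So it is a bridge.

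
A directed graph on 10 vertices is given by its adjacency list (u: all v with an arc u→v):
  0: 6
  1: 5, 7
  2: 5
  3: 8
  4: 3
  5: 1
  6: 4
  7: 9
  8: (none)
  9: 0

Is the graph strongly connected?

There is no directed path from 3 to 0, so the graph is not strongly connected.

No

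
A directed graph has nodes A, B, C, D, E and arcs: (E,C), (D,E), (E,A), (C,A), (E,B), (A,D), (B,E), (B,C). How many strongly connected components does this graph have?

{A, B, C, D, E} are all mutually reachable — one SCC of size 5.
That gives 1 strongly connected component.

1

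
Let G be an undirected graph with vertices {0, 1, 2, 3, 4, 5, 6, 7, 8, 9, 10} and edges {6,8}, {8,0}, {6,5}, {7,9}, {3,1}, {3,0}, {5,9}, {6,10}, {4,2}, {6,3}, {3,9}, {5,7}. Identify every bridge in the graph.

1-3, 10-6, 2-4

The edges on the cycle 6-3-0-8-6 are not bridges since each lies on that cycle.
But removing 6 - 10 disconnects 6 from 10; removing 4 - 2 disconnects 4 from 2; removing 3 - 1 disconnects 3 from 1 — these are bridges.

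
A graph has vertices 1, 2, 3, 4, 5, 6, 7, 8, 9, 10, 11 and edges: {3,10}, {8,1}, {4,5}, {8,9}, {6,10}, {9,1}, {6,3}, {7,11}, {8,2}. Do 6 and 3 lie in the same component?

From 6 we can reach 3, 6, 10, which includes 3.

Yes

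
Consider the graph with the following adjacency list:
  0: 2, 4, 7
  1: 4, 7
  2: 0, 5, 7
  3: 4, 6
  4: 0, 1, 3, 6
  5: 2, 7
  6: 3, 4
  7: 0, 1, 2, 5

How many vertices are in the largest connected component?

8

Starting from 0 we can reach 0, 1, 2, 3, 4, 5, 6, 7. That is one component of size 8.
The largest has 8 vertices.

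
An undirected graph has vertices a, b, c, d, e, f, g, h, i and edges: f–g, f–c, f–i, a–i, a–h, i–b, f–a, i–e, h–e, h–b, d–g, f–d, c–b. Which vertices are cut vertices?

Removing f increases the component count from 1 to 2, so f is a cut vertex.
By contrast removing d leaves 1 component; it is not a cut vertex. No other vertex is a cut vertex either.

f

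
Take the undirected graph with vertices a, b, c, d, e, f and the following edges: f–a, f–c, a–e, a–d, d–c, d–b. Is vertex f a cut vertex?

Deleting f leaves 1 component (was 1) (its neighbors a, c remain connected to each other), so f is not a cut vertex.

No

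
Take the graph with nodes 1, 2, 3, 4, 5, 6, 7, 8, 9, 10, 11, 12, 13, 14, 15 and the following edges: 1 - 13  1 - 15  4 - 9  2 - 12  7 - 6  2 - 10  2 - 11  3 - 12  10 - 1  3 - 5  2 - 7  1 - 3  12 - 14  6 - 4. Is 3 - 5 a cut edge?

Yes

Removing 3 - 5 leaves no path between 3 and 5: the component count goes from 2 to 3. So it is a bridge.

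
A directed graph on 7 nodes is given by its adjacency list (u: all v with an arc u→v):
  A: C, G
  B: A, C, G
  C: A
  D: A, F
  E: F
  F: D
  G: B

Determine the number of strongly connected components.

3

{A, B, C, G} are all mutually reachable — one SCC of size 4.
{D, F} are all mutually reachable — one SCC of size 2.
{E} is an SCC by itself.
That gives 3 strongly connected components.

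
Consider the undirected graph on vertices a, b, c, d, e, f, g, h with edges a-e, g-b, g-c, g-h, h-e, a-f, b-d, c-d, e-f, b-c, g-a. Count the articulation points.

Removing g increases the component count from 1 to 2, so g is a cut vertex.
By contrast removing d leaves 1 component; it is not a cut vertex. No other vertex is a cut vertex either.

1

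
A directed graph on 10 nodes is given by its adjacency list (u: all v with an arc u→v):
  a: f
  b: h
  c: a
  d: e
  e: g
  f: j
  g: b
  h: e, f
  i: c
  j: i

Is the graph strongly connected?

There is no directed path from h to d, so the graph is not strongly connected.

No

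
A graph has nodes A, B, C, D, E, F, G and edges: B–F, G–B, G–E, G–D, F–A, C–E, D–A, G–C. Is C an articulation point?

No

Deleting C leaves 1 component (was 1) (its neighbors E, G remain connected to each other), so C is not a cut vertex.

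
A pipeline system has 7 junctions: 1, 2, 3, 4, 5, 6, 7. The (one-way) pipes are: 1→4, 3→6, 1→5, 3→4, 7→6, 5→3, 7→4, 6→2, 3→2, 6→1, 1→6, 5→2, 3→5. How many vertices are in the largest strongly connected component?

4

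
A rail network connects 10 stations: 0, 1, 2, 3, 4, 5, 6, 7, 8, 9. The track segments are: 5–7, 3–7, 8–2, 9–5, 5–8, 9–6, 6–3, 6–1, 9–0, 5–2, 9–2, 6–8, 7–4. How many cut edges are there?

The edges on the cycle 9-6-3-7-5-9 are not bridges since each lies on that cycle.
But removing 4–7 disconnects 4 from 7; removing 0–9 disconnects 0 from 9; removing 1–6 disconnects 1 from 6 — these are bridges.
That makes 3 bridges.

3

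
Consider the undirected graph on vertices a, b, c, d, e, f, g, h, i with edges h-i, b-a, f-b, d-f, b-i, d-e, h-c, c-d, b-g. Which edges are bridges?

The edges on the cycle h-c-d-f-b-i-h are not bridges since each lies on that cycle.
But removing e-d disconnects e from d; removing b-g disconnects b from g; removing b-a disconnects b from a — these are bridges.

a-b, b-g, d-e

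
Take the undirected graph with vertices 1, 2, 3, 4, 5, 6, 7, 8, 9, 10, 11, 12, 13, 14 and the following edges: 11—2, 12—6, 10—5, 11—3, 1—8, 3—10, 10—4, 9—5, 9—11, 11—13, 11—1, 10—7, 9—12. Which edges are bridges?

1-11, 1-8, 10-4, 10-7, 11-13, 11-2, 12-6, 12-9

The edges on the cycle 9-11-3-10-5-9 are not bridges since each lies on that cycle.
But removing 11—13 disconnects 11 from 13; removing 9—12 disconnects 9 from 12; removing 6—12 disconnects 6 from 12; removing 11—2 disconnects 11 from 2 — these are bridges.
In total 8 edges are bridges.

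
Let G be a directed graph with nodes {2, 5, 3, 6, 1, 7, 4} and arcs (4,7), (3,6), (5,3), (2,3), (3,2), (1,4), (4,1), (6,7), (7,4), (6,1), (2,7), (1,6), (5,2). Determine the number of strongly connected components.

3

{1, 4, 6, 7} are all mutually reachable — one SCC of size 4.
{2, 3} are all mutually reachable — one SCC of size 2.
{5} is an SCC by itself.
That gives 3 strongly connected components.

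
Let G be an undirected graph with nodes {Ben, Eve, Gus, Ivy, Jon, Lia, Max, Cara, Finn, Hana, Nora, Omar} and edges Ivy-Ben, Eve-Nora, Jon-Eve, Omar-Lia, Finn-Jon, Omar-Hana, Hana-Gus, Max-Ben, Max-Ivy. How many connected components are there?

4

Cara is isolated — a component by itself.
Starting from Ben we can reach Ben, Ivy, Max. That is one component of size 3.
Starting from Gus we can reach Gus, Lia, Hana, Omar. That is one component of size 4.
Starting from Eve we can reach Eve, Jon, Finn, Nora. That is one component of size 4.
Total: 4 components.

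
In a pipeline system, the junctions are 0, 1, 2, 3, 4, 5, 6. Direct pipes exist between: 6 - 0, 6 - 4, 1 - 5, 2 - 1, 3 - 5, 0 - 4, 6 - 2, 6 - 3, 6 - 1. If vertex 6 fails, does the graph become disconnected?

Deleting 6 raises the number of components from 1 to 2, so 6 is a cut vertex.

Yes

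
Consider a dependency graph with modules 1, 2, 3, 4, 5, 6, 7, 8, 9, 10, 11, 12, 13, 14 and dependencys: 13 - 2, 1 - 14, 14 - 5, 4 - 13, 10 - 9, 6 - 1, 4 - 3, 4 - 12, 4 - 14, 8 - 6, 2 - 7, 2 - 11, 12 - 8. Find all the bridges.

The edges on the cycle 4-12-8-6-1-14-4 are not bridges since each lies on that cycle.
But removing 4 - 13 disconnects 4 from 13; removing 13 - 2 disconnects 13 from 2; removing 7 - 2 disconnects 7 from 2; removing 11 - 2 disconnects 11 from 2 — these are bridges.
In total 7 edges are bridges.

10-9, 11-2, 13-2, 13-4, 14-5, 2-7, 3-4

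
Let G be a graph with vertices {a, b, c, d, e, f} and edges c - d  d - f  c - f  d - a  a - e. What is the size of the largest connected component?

5

b is isolated — a component by itself.
Starting from a we can reach a, c, d, e, f. That is one component of size 5.
The largest has 5 vertices.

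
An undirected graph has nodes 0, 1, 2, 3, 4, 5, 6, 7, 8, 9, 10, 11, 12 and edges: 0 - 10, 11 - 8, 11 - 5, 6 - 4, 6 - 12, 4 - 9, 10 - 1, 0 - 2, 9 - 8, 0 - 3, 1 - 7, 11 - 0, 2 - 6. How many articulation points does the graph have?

Removing 0 increases the component count from 1 to 3, so 0 is a cut vertex.
Removing 1 increases the component count from 1 to 2, so 1 is a cut vertex.
Removing 6 increases the component count from 1 to 2, so 6 is a cut vertex.
Likewise 10, 11 are cut vertices.
By contrast removing 9 leaves 1 component; it is not a cut vertex. No other vertex is a cut vertex either.

5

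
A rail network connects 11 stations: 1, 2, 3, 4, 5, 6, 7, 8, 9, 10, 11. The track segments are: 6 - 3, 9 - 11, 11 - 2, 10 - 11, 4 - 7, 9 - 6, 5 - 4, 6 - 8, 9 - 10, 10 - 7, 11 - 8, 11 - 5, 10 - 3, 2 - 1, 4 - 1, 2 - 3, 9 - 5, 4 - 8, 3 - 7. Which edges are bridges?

The edges on the cycle 9-6-3-10-9 are not bridges since each lies on that cycle.
Every edge lies on some cycle, so there are no bridges.

none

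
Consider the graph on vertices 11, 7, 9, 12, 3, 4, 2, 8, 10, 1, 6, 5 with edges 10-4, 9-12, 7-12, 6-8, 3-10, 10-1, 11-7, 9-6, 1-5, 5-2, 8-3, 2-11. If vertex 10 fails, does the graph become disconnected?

Yes

Deleting 10 raises the number of components from 1 to 2, so 10 is a cut vertex.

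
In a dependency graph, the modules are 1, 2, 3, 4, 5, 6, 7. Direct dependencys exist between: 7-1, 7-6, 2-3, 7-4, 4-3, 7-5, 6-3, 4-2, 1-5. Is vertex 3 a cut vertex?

Deleting 3 leaves 1 component (was 1) (its neighbors 2, 4, 6 remain connected to each other), so 3 is not a cut vertex.

No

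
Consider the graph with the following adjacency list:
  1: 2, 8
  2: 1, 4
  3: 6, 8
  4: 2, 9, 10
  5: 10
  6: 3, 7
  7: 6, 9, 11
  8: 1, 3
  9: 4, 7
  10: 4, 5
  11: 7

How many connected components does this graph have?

1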